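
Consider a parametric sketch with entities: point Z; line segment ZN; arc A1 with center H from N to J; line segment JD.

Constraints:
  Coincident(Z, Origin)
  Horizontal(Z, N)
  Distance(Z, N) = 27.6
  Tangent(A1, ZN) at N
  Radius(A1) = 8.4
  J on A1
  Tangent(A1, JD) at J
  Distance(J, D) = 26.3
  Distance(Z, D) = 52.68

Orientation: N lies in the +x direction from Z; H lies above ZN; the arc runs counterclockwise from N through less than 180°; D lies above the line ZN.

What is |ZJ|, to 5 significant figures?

36.361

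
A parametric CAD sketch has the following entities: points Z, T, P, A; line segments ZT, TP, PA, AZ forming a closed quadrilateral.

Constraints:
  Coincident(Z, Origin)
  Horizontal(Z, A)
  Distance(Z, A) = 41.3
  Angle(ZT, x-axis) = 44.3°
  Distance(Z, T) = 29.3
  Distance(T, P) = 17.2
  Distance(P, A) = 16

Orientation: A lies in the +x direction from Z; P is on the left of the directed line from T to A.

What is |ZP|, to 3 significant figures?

40.5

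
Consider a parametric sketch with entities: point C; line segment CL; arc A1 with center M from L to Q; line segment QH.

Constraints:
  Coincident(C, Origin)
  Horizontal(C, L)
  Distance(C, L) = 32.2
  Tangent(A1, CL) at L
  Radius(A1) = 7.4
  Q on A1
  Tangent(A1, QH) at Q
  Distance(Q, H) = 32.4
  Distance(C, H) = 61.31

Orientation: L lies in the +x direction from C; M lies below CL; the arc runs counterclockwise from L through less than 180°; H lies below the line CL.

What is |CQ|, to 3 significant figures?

29.8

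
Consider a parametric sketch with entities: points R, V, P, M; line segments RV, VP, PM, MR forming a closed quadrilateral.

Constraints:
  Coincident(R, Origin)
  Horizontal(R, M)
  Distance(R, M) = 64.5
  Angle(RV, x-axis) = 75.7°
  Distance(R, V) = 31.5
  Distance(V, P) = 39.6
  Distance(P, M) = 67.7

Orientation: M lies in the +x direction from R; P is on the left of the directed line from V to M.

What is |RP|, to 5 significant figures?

69.186

Checks: |VP| = 39.60 ✓; |PM| = 67.70 ✓.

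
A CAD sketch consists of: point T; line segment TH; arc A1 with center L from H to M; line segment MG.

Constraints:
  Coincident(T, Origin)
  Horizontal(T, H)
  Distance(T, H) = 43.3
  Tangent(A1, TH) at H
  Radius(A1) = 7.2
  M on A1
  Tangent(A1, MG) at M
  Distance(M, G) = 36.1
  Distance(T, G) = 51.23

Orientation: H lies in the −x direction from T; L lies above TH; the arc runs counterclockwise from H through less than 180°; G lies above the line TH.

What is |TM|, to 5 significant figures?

36.695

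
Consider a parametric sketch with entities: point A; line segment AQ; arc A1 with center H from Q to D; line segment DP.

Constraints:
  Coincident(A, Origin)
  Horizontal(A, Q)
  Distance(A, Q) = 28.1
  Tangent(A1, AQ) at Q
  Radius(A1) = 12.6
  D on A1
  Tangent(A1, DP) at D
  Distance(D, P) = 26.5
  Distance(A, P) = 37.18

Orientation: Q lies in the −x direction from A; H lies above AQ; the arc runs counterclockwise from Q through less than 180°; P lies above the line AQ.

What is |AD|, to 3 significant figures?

18.6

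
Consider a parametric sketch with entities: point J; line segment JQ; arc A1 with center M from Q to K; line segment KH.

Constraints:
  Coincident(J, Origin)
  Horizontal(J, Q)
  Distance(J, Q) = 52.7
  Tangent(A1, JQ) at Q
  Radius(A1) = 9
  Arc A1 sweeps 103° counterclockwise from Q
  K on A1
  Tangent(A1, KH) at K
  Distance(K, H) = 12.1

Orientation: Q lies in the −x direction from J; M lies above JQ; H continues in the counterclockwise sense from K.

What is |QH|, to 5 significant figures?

23.602

J is at the origin; JQ is horizontal with |JQ| = 52.7 and Q on the −x side, so Q = (-52.700, 0.0000). Since A1 is tangent to JQ there, MQ ⟂ JQ, so M = Q + (0, 9) = (-52.700, 9.0000). On A1, Q sits at bearing -90° from M; a 103° counterclockwise sweep puts K at bearing 13°, so K = M + 9.0·(cos 13°, sin 13°) = (-43.931, 11.025). The tangent condition forces MK to be normal to KH, so KH runs along (−sin 13°, cos 13°); with |KH| = 12.1, H = (-46.653, 22.814). Then |QH| = |H − Q| = 23.602.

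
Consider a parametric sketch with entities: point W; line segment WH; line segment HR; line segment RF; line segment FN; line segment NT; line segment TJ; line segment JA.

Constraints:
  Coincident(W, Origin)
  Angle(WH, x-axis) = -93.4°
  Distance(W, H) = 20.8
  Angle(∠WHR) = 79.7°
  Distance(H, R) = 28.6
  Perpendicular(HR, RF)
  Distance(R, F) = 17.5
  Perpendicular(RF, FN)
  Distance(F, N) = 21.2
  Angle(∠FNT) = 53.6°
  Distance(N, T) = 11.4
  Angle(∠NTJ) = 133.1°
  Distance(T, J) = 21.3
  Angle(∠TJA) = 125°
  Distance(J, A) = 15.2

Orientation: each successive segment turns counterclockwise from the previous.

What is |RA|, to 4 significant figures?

24.06

W is at the origin; WH runs at -93.4° with length 20.8, so H = (-1.234, -20.76). ∠WHR = 79.7° gives HR at 6.900° from the x-axis; with |HR| = 28.6, R = (27.16, -17.33). HR ⟂ RF, so RF runs at 96.90°; with |RF| = 17.5, F = (25.06, 0.04578). RF ⟂ FN, so FN runs at -173.1°; with |FN| = 21.2, N = (4.010, -2.501). ∠FNT = 53.6° gives NT at -46.70° from the x-axis; with |NT| = 11.4, T = (11.83, -10.80). ∠NTJ = 133.1° gives TJ at 0.2000° from the x-axis; with |TJ| = 21.3, J = (33.13, -10.72). ∠TJA = 125.0° gives JA at 55.20° from the x-axis; with |JA| = 15.2, A = (41.80, 1.758). Then |RA| = |A − R| = 24.06.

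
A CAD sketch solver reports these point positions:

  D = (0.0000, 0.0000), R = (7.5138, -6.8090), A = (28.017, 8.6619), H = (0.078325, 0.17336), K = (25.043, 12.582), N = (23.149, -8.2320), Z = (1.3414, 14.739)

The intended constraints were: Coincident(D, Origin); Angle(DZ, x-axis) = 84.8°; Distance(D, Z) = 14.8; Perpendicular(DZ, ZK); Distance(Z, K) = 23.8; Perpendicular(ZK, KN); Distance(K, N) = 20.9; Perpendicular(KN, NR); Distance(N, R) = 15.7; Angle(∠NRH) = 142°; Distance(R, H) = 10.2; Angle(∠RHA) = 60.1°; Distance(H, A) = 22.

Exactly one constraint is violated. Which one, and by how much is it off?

Distance(H, A) = 22 — off by 7.20.

D = (0.00, 0.00) ✓; DZ at 84.80° ✓; |DZ| = 14.80 ✓; ∠(DZ, ZK) = 90.00° ✓; |ZK| = 23.80 ✓; ∠(ZK, KN) = 90.00° ✓; |KN| = 20.90 ✓; ∠(KN, NR) = 90.00° ✓; |NR| = 15.70 ✓; ∠NRH = 142.0° ✓; |RH| = 10.20 ✓; ∠RHA = 60.10° ✓; |HA| = 29.20 ✗.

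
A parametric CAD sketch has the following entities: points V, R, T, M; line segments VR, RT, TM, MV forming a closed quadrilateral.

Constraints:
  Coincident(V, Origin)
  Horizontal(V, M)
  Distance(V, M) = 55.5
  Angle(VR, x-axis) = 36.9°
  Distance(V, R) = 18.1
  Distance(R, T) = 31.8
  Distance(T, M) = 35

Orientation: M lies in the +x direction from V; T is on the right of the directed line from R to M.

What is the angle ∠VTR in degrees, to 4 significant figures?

32.93°

Checks: |RT| = 31.80 ✓; |TM| = 35.00 ✓.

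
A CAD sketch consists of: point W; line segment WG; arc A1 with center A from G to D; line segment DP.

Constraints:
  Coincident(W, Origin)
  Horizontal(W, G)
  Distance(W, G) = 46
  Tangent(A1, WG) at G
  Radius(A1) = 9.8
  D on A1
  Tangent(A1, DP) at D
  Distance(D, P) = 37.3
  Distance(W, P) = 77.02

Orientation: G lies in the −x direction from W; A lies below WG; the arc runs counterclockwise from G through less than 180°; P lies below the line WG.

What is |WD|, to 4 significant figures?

56.17

Checks: |WG| = 46.00 ✓; |AD| = 9.800 ✓; ∠(AD, DP) = 90.00° ✓; |DP| = 37.30 ✓; |WP| = 77.02 ✓.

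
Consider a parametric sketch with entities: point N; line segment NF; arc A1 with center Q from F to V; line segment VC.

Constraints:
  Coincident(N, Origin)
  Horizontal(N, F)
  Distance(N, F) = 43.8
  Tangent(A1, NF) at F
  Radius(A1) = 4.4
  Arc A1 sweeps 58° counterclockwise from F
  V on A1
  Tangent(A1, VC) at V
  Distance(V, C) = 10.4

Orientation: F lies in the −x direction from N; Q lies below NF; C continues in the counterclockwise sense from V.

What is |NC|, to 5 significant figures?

54.149

On A1, F sits at bearing 90° from Q; a 58° counterclockwise sweep puts V at bearing 148°, so V = Q + 4.4·(cos 148°, sin 148°) = (-47.531, -2.0684). The tangent condition forces QV to be normal to VC, so VC runs along (−sin 148°, cos 148°); with |VC| = 10.4, C = (-53.043, -10.888). Then |NC| = |C − N| = 54.149.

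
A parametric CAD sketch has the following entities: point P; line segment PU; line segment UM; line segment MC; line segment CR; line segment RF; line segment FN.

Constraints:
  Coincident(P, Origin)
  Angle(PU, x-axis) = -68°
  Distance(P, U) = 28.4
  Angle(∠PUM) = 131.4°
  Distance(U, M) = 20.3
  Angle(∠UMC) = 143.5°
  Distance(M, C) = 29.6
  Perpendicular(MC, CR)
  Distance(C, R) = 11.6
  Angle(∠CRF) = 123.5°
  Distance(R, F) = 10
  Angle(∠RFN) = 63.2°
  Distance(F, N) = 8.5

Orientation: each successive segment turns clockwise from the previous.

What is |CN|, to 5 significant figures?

12.742

P is at the origin; PU runs at -68.0° with length 28.4, so U = (10.639, -26.332). ∠PUM = 131.4° gives UM at -116.60° from the x-axis; with |UM| = 20.3, M = (1.5493, -44.483). ∠UMC = 143.5° gives MC at -153.10° from the x-axis; with |MC| = 29.6, C = (-24.848, -57.875). The perpendicularity gives CR at right angles to MC, so CR runs at 116.90°; with |CR| = 11.6, R = (-30.096, -47.531). ∠CRF = 123.5° gives RF at 60.400° from the x-axis; with |RF| = 10.0, F = (-25.157, -38.836). ∠RFN = 63.2° gives FN at -56.400° from the x-axis; with |FN| = 8.5, N = (-20.453, -45.915). Then |CN| = |N − C| = 12.742.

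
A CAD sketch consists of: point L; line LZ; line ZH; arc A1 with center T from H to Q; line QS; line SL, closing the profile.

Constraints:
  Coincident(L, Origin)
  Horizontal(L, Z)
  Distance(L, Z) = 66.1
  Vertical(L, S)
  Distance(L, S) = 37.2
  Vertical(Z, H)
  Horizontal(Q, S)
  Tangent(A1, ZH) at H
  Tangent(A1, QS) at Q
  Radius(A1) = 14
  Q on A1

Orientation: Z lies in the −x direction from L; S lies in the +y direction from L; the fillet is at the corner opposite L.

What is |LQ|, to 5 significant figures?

64.018

The virtual corner opposite L is at (-66.100, 37.200). Since A1 is tangent to ZH there, TH ⟂ ZH and tangency of A1 to QS means the radius TQ is perpendicular to QS, with radius 14.0, so the center T sits 14.0 in from both sides at T = (-52.100, 23.200). That places the tangent points at H = (-66.100, 23.200) on ZH and Q = (-52.100, 37.200) on QS. Then |LQ| = |Q − L| = 64.018.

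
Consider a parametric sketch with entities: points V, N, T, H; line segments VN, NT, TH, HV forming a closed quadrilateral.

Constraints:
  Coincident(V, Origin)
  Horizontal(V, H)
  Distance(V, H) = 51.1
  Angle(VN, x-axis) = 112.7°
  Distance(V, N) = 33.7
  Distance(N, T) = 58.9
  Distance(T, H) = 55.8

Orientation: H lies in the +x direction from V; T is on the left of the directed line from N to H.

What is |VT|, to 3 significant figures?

68.4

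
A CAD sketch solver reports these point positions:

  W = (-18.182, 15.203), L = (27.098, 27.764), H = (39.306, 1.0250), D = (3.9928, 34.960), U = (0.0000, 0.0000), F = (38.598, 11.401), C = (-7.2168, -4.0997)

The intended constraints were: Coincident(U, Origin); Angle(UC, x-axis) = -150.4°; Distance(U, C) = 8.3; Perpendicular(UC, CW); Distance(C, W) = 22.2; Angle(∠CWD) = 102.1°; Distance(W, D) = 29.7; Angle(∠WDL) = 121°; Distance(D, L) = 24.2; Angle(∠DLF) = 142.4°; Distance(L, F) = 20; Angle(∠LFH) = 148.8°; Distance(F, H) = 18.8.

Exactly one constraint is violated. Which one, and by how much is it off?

Distance(F, H) = 18.8 — off by 8.40.

U = (0.00, 0.00) ✓; UC at -150.4° ✓; |UC| = 8.300 ✓; ∠(UC, CW) = 90.00° ✓; |CW| = 22.20 ✓; ∠CWD = 102.1° ✓; |WD| = 29.70 ✓; ∠WDL = 121.0° ✓; |DL| = 24.20 ✓; ∠DLF = 142.4° ✓; |LF| = 20.00 ✓; ∠LFH = 148.8° ✓; |FH| = 10.40 ✗.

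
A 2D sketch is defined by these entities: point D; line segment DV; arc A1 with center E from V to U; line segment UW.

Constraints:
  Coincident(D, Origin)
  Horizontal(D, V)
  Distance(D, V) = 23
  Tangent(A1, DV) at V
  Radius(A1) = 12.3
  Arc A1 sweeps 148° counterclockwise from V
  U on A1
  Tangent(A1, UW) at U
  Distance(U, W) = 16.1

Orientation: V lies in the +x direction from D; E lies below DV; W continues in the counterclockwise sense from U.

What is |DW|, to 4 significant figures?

43.42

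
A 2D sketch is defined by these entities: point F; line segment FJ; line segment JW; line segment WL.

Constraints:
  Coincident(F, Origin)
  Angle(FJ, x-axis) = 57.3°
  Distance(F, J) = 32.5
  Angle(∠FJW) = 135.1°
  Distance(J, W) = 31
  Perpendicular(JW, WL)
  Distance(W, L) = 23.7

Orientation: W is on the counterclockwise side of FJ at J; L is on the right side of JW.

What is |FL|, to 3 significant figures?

71.4

∠FJW = 135.1°, so JW runs at 57.3° + (180° − 135.1°) = 102° from the x-axis; with |JW| = 31.0, W = J + 31.0·(cos 102°, sin 102°) = (11.0, 57.6). JW ⟂ WL; with |WL| = 23.7 on the right of JW, L = W + 23.7·(0.977, 0.211) = (34.2, 62.7). Then |FL| = |L − F| = 71.4.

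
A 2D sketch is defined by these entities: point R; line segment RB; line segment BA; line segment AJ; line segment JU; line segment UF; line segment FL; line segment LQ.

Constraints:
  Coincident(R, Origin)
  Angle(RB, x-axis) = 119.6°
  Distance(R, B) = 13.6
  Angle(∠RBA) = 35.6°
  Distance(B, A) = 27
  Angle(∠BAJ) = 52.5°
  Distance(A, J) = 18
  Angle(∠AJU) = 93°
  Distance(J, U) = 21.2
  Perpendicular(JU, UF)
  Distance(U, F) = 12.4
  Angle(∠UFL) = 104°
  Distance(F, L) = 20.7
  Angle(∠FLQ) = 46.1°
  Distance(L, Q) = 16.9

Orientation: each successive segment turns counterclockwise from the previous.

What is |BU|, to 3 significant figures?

2.68

∠BAJ = 52.5° gives AJ at 31.5° from the x-axis; with |AJ| = 18.0, J = (5.81, -5.62). ∠AJU = 93.0° gives JU at 118° from the x-axis; with |JU| = 21.2, U = (-4.31, 13.0). Then |BU| = |U − B| = 2.68.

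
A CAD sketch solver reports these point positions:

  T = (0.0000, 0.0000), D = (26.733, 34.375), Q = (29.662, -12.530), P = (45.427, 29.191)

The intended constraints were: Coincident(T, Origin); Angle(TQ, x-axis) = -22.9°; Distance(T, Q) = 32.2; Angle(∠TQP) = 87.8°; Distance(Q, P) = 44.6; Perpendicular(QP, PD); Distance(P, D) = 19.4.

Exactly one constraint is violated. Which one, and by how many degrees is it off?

Perpendicular(QP, PD) — off by 5.20°.

T = (0.00, 0.00) ✓; TQ at -22.90° ✓; |TQ| = 32.20 ✓; ∠TQP = 87.80° ✓; |QP| = 44.60 ✓; ∠(QP, PD) = 95.20° ✗; |PD| = 19.40 ✓.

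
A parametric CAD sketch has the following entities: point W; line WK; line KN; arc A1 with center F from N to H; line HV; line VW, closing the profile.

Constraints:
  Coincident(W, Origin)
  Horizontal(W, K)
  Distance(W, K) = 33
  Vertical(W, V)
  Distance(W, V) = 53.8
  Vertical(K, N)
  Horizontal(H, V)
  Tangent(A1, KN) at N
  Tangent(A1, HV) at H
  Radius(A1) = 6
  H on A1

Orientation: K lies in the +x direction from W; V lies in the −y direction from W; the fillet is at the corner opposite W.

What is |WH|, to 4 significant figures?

60.20

W is at the origin; WK is horizontal with |WK| = 33.0 and K on the +x side, so K = (33.00, 0.000). W and V share the same x with |WV| = 53.8 and V on the −y side, so V = (0.000, -53.80). The virtual corner opposite W is at (33.00, -53.80). The tangent condition forces FN to be normal to KN and A1 meets HV tangentially, so FH is at right angles to HV, with radius 6.0, so the center F sits 6.0 in from both sides at F = (27.00, -47.80). That places the tangent points at N = (33.00, -47.80) on KN and H = (27.00, -53.80) on HV. Then |WH| = |H − W| = 60.20.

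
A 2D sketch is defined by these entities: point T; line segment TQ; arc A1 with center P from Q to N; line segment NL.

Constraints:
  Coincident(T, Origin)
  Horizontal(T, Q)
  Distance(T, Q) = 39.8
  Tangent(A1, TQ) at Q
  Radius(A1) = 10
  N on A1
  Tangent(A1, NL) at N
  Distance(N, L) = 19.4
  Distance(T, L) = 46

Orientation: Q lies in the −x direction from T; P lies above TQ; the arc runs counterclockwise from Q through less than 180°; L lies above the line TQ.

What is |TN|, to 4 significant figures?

32.33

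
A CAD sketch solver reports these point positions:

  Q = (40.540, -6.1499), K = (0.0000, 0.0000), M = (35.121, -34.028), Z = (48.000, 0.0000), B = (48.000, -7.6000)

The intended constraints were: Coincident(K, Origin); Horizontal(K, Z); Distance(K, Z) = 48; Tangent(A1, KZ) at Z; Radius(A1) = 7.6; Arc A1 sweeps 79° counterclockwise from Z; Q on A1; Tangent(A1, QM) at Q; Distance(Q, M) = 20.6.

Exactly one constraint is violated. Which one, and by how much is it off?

Distance(Q, M) = 20.6 — off by 7.80.

K = (0.00, 0.00) ✓; K.y = 0.00, Z.y = 0.00 ✓; |KZ| = 48.00 ✓; ∠(BZ, ZK) = 90.00° ✓; |BZ| = 7.600 ✓; bearing(B→Q) − bearing(B→Z) = 79.00° ✓; |BQ| = 7.600 ✓; ∠(BQ, QM) = 90.00° ✓; |QM| = 28.40 ✗.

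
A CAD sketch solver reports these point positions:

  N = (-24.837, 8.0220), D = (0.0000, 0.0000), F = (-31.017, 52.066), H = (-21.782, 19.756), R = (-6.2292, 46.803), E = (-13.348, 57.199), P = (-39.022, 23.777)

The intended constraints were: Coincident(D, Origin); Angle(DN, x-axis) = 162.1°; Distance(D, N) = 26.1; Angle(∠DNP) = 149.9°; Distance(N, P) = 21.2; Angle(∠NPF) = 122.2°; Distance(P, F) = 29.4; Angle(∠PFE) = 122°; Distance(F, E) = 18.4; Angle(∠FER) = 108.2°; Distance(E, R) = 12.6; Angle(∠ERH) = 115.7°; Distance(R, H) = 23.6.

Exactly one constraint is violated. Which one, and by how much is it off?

Distance(R, H) = 23.6 — off by 7.60.

D = (0.00, 0.00) ✓; DN at 162.1° ✓; |DN| = 26.10 ✓; ∠DNP = 149.9° ✓; |NP| = 21.20 ✓; ∠NPF = 122.2° ✓; |PF| = 29.40 ✓; ∠PFE = 122.0° ✓; |FE| = 18.40 ✓; ∠FER = 108.2° ✓; |ER| = 12.60 ✓; ∠ERH = 115.7° ✓; |RH| = 31.20 ✗.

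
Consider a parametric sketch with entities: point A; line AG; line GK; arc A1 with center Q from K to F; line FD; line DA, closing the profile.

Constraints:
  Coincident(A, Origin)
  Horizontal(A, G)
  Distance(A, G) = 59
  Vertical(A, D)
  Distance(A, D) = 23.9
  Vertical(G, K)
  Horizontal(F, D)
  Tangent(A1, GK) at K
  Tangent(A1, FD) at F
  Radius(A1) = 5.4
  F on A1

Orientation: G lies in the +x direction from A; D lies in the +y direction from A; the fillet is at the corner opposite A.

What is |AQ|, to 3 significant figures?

56.7

A and D share the same x with |AD| = 23.9 and D on the +y side, so D = (0.00, 23.9). The virtual corner opposite A is at (59.0, 23.9). The tangent condition forces QK to be normal to GK and tangency of A1 to FD means the radius QF is perpendicular to FD, with radius 5.4, so the center Q sits 5.4 in from both sides at Q = (53.6, 18.5). Then |AQ| = |Q − A| = 56.7.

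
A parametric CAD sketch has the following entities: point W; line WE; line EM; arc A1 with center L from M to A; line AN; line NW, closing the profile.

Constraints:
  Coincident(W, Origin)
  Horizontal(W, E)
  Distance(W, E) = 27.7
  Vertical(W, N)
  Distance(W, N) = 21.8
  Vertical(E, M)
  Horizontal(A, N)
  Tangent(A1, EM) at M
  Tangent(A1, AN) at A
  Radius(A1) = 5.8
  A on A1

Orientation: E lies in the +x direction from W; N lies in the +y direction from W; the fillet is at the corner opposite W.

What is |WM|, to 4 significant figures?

31.99

W is at the origin; WE is horizontal with |WE| = 27.7 and E on the +x side, so E = (27.70, 0.000). WN is vertical with |WN| = 21.8 and N on the +y side, so N = (0.000, 21.80). The virtual corner opposite W is at (27.70, 21.80). Tangency of A1 to EM means the radius LM is perpendicular to EM and since A1 is tangent to AN there, LA ⟂ AN, with radius 5.8, so the center L sits 5.8 in from both sides at L = (21.90, 16.00). That places the tangent points at M = (27.70, 16.00) on EM and A = (21.90, 21.80) on AN. Then |WM| = |M − W| = 31.99.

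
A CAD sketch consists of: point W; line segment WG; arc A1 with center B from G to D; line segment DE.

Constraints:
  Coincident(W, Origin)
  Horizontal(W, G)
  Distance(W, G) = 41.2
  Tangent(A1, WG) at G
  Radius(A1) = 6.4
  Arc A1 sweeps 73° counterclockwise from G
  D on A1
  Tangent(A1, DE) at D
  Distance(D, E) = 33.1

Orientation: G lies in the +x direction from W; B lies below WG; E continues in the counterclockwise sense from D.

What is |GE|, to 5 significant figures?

39.481

W is at the origin; WG is horizontal with |WG| = 41.2 and G on the +x side, so G = (41.200, 0.0000). A1 meets WG tangentially, so BG is at right angles to WG, so B = G + (0, -6.4) = (41.200, -6.4000). On A1, G sits at bearing 90° from B; a 73° counterclockwise sweep puts D at bearing 163°, so D = B + 6.4·(cos 163°, sin 163°) = (35.080, -4.5288). Since A1 is tangent to DE there, BD ⟂ DE, so DE runs along (−sin 163°, cos 163°); with |DE| = 33.1, E = (25.402, -36.183). Then |GE| = |E − G| = 39.481.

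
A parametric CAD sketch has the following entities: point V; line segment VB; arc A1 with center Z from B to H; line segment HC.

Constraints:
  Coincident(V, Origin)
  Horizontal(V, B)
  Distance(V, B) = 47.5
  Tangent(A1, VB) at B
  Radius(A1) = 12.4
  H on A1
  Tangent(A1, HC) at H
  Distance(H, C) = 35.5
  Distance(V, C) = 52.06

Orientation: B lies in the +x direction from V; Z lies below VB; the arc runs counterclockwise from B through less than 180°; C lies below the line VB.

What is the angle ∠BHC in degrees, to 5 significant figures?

141.47°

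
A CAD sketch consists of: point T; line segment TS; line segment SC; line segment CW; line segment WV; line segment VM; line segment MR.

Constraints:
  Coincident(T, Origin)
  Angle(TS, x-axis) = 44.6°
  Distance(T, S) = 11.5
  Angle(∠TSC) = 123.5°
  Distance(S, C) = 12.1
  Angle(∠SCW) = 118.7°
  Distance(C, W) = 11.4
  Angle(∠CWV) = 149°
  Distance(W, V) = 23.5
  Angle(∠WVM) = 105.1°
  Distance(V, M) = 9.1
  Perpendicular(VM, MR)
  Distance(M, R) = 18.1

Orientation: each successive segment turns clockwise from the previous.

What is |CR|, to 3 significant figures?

19.7

T is at the origin; TS runs at 44.6° with length 11.5, so S = (8.19, 8.07). ∠TSC = 123.5° gives SC at -11.9° from the x-axis; with |SC| = 12.1, C = (20.0, 5.58). ∠SCW = 118.7° gives CW at -73.2° from the x-axis; with |CW| = 11.4, W = (23.3, -5.33). ∠CWV = 149.0° gives WV at -104° from the x-axis; with |WV| = 23.5, V = (17.6, -28.1). ∠WVM = 105.1° gives VM at -179° from the x-axis; with |VM| = 9.1, M = (8.46, -28.3). The perpendicularity gives MR at right angles to VM, so MR runs at 90.9°; with |MR| = 18.1, R = (8.18, -10.2). Then |CR| = |R − C| = 19.7.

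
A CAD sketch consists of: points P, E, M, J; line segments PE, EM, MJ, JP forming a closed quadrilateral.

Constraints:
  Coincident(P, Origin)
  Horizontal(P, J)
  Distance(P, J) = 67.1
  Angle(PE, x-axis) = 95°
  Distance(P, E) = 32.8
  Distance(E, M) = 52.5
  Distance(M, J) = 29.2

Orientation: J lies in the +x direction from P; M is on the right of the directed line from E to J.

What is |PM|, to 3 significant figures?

37.9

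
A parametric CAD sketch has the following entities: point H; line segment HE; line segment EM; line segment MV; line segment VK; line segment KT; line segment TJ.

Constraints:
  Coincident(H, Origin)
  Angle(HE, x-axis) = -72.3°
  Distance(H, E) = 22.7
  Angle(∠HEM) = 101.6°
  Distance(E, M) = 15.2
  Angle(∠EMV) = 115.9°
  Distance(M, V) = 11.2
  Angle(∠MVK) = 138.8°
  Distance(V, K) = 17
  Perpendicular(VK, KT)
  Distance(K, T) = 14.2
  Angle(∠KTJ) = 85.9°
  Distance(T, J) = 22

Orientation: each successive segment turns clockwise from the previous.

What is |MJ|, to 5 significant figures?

6.3003

H is at the origin; HE runs at -72.3° with length 22.7, so E = (6.9016, -21.625). ∠HEM = 101.6° gives EM at -150.70° from the x-axis; with |EM| = 15.2, M = (-6.3539, -29.064). ∠EMV = 115.9° gives MV at 145.20° from the x-axis; with |MV| = 11.2, V = (-15.551, -22.672). ∠MVK = 138.8° gives VK at 104.00° from the x-axis; with |VK| = 17.0, K = (-19.663, -6.1770). The perpendicularity gives KT at right angles to VK, so KT runs at 14.000°; with |KT| = 14.2, T = (-5.8852, -2.7417). ∠KTJ = 85.9° gives TJ at -80.100° from the x-axis; with |TJ| = 22.0, J = (-2.1028, -24.414). Then |MJ| = |J − M| = 6.3003.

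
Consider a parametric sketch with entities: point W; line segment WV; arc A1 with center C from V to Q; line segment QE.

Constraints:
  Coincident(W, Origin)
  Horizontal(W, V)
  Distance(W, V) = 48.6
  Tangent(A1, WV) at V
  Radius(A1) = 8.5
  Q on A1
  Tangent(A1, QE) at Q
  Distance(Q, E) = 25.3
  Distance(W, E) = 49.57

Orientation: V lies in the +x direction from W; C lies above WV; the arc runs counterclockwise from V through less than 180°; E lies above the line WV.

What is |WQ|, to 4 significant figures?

56.60

W is at the origin; W and V share the same y with |WV| = 48.6 and V on the +x side, so V = (48.60, 0.000). Tangency of A1 to WV means the radius CV is perpendicular to WV, so C = V + (0, 8.5) = (48.60, 8.500). Since CQ ⟂ QE (tangency), |CE| = √(8.5² + 25.3²) = 26.69 regardless of where Q sits on A1. So E lies on both circle(W, 49.57) and circle(C, 26.69); the above-WV intersection is E = (37.28, 32.67). Q is the foot of the tangent from E: Q = (54.75, 14.37).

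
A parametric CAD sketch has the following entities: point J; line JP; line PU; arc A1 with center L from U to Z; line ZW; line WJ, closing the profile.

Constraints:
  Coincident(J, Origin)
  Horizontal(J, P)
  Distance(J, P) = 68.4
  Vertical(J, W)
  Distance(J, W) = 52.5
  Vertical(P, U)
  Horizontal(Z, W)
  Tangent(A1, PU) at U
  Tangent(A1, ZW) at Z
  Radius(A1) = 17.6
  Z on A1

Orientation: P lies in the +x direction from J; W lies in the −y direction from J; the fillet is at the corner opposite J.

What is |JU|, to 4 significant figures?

76.79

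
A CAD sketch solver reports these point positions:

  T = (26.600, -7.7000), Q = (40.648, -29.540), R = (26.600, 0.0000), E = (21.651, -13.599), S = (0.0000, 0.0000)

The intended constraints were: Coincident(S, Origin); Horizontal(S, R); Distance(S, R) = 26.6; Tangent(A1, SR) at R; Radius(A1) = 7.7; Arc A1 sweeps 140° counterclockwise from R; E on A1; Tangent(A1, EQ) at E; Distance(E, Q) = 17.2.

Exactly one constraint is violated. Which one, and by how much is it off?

Distance(E, Q) = 17.2 — off by 7.60.

S = (0.00, 0.00) ✓; S.y = 0.00, R.y = 0.00 ✓; |SR| = 26.60 ✓; ∠(TR, RS) = 90.00° ✓; |TR| = 7.700 ✓; bearing(T→E) − bearing(T→R) = 140.0° ✓; |TE| = 7.700 ✓; ∠(TE, EQ) = 90.01° ✓; |EQ| = 24.80 ✗.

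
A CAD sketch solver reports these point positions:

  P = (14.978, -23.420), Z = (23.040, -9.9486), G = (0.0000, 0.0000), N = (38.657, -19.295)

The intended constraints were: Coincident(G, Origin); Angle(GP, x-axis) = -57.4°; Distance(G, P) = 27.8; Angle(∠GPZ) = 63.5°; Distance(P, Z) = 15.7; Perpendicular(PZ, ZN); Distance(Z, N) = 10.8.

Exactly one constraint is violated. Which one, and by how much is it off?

Distance(Z, N) = 10.8 — off by 7.40.

G = (0.00, 0.00) ✓; GP at -57.40° ✓; |GP| = 27.80 ✓; ∠GPZ = 63.50° ✓; |PZ| = 15.70 ✓; ∠(PZ, ZN) = 90.00° ✓; |ZN| = 18.20 ✗.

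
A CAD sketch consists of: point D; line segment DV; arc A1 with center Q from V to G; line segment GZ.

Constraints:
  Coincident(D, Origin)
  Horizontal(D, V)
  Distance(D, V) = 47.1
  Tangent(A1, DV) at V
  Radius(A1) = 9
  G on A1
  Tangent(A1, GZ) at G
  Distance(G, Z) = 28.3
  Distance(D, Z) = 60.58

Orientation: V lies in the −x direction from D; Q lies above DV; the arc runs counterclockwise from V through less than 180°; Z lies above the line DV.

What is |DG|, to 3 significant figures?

40.2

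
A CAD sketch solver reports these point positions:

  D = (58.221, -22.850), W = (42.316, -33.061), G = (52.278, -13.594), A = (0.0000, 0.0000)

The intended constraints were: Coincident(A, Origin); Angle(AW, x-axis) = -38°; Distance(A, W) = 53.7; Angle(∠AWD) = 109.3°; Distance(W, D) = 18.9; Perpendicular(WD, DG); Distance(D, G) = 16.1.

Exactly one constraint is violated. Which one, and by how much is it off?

Distance(D, G) = 16.1 — off by 5.10.

A = (0.00, 0.00) ✓; AW at -38.00° ✓; |AW| = 53.70 ✓; ∠AWD = 109.3° ✓; |WD| = 18.90 ✓; ∠(WD, DG) = 90.00° ✓; |DG| = 11.00 ✗.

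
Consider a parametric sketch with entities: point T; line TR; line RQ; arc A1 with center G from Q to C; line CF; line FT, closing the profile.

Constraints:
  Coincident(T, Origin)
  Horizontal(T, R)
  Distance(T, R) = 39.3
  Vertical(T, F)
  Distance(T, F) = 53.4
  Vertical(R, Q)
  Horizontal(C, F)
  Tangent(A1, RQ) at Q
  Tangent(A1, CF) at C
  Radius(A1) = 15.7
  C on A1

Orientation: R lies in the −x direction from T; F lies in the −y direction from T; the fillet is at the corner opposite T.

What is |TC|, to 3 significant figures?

58.4

T is at the origin; T and R share the same y with |TR| = 39.3 and R on the −x side, so R = (-39.3, 0.00). T and F share the same x with |TF| = 53.4 and F on the −y side, so F = (0.00, -53.4). The virtual corner opposite T is at (-39.3, -53.4). A1 meets RQ tangentially, so GQ is at right angles to RQ and since A1 is tangent to CF there, GC ⟂ CF, with radius 15.7, so the center G sits 15.7 in from both sides at G = (-23.6, -37.7). That places the tangent points at Q = (-39.3, -37.7) on RQ and C = (-23.6, -53.4) on CF. Then |TC| = |C − T| = 58.4.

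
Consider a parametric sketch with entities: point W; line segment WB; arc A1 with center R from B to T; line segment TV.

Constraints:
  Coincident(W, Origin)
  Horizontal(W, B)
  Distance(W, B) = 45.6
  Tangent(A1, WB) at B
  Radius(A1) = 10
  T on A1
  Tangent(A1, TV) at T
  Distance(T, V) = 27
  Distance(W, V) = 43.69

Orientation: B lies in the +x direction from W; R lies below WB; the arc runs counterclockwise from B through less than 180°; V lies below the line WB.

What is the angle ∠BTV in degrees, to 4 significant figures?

143.1°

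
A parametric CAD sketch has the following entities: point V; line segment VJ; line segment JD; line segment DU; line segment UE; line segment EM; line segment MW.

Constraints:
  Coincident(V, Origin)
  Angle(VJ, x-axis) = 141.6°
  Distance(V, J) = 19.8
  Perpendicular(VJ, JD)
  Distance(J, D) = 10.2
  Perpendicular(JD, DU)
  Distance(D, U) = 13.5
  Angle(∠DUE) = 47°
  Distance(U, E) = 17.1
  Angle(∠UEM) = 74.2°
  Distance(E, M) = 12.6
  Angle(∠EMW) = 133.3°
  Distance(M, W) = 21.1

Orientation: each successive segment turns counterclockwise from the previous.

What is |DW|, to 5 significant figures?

18.628

∠UEM = 74.2° gives EM at -159.60° from the x-axis; with |EM| = 12.6, M = (-24.454, 8.5725). ∠EMW = 133.3° gives MW at -112.90° from the x-axis; with |MW| = 21.1, W = (-32.665, -10.865). Then |DW| = |W − D| = 18.628.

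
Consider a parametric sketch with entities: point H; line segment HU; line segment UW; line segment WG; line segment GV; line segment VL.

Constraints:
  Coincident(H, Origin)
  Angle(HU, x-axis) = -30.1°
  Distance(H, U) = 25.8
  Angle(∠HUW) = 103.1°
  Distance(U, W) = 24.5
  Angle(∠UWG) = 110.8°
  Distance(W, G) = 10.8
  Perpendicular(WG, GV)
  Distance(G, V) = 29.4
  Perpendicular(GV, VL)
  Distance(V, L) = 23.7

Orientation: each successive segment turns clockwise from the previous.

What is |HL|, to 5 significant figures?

26.803

H is at the origin; HU runs at -30.1° with length 25.8, so U = (22.321, -12.939). ∠HUW = 103.1° gives UW at -107.00° from the x-axis; with |UW| = 24.5, W = (15.158, -36.368). ∠UWG = 110.8° gives WG at -176.20° from the x-axis; with |WG| = 10.8, G = (4.3815, -37.084). WG is perpendicular to GV, so GV runs at 93.800°; with |GV| = 29.4, V = (2.4331, -7.7488). The perpendicularity gives VL at right angles to GV, so VL runs at 3.8000°; with |VL| = 23.7, L = (26.081, -6.1781). Then |HL| = |L − H| = 26.803.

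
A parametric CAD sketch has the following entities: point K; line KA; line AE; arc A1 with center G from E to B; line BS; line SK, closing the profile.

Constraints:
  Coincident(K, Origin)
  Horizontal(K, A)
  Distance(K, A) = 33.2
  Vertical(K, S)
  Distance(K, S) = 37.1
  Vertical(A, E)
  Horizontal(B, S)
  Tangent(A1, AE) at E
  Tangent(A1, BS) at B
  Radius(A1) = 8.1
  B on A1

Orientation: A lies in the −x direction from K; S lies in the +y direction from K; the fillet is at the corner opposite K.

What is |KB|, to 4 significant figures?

44.79

The virtual corner opposite K is at (-33.20, 37.10). The tangent condition forces GE to be normal to AE and the tangent condition forces GB to be normal to BS, with radius 8.1, so the center G sits 8.1 in from both sides at G = (-25.10, 29.00). That places the tangent points at E = (-33.20, 29.00) on AE and B = (-25.10, 37.10) on BS. Then |KB| = |B − K| = 44.79.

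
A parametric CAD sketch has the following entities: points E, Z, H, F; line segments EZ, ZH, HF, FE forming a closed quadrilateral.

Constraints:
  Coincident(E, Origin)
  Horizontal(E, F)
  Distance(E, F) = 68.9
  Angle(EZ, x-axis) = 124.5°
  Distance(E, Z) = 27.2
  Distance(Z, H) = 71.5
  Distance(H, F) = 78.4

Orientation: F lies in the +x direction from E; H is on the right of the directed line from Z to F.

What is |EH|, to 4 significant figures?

46.30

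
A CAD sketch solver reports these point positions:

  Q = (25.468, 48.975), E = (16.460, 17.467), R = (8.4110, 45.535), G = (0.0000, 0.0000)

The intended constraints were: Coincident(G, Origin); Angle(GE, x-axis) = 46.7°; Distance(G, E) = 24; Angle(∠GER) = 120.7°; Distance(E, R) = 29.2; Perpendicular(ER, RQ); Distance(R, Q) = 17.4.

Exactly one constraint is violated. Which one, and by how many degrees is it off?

Perpendicular(ER, RQ) — off by 4.60°.

G = (0.00, 0.00) ✓; GE at 46.70° ✓; |GE| = 24.00 ✓; ∠GER = 120.7° ✓; |ER| = 29.20 ✓; ∠(ER, RQ) = 94.60° ✗; |RQ| = 17.40 ✓.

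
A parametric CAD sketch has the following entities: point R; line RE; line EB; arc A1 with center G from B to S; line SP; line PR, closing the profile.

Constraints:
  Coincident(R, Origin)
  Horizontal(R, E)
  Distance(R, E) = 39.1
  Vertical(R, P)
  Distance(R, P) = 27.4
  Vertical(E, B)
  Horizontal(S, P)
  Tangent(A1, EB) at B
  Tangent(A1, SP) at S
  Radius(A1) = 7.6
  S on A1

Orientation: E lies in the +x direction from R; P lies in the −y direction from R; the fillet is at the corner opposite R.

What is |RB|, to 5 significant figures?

43.828

R is at the origin; RE is horizontal with |RE| = 39.1 and E on the +x side, so E = (39.100, 0.0000). RP is vertical with |RP| = 27.4 and P on the −y side, so P = (0.0000, -27.400). The virtual corner opposite R is at (39.100, -27.400). The tangent condition forces GB to be normal to EB and A1 meets SP tangentially, so GS is at right angles to SP, with radius 7.6, so the center G sits 7.6 in from both sides at G = (31.500, -19.800). That places the tangent points at B = (39.100, -19.800) on EB and S = (31.500, -27.400) on SP. Then |RB| = |B − R| = 43.828.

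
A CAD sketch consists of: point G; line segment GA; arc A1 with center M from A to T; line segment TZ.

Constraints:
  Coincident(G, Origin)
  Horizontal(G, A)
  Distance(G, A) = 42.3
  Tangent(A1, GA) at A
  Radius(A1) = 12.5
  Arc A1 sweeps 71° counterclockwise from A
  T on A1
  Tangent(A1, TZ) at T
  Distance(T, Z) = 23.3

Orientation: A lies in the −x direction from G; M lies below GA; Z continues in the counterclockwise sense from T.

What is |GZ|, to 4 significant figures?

68.81

On A1, A sits at bearing 90° from M; a 71° counterclockwise sweep puts T at bearing 161°, so T = M + 12.5·(cos 161°, sin 161°) = (-54.12, -8.430). Since A1 is tangent to TZ there, MT ⟂ TZ, so TZ runs along (−sin 161°, cos 161°); with |TZ| = 23.3, Z = (-61.70, -30.46). Then |GZ| = |Z − G| = 68.81.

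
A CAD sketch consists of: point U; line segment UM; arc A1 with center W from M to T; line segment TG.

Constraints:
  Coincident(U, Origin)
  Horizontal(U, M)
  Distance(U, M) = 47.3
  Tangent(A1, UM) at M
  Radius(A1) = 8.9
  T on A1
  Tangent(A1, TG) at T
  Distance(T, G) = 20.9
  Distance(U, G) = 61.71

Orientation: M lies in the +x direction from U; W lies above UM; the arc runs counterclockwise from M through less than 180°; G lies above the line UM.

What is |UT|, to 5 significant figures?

57.017

Checks: ∠(WM, MU) = 90.00° ✓; |WT| = 8.900 ✓; ∠(WT, TG) = 90.00° ✓; |TG| = 20.90 ✓; |UG| = 61.71 ✓.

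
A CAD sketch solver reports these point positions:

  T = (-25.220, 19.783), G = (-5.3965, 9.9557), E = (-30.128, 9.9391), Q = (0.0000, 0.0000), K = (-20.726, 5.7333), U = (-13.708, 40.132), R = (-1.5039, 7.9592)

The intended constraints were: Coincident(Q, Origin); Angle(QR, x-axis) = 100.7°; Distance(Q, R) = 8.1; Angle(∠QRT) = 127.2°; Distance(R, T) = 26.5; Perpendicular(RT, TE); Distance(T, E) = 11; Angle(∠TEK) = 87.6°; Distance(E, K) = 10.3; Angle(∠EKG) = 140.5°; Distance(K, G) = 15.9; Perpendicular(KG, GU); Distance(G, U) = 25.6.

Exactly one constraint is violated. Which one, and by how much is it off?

Distance(G, U) = 25.6 — off by 5.70.

Q = (0.00, 0.00) ✓; QR at 100.7° ✓; |QR| = 8.100 ✓; ∠QRT = 127.2° ✓; |RT| = 26.50 ✓; ∠(RT, TE) = 90.00° ✓; |TE| = 11.00 ✓; ∠TEK = 87.60° ✓; |EK| = 10.30 ✓; ∠EKG = 140.5° ✓; |KG| = 15.90 ✓; ∠(KG, GU) = 90.00° ✓; |GU| = 31.30 ✗.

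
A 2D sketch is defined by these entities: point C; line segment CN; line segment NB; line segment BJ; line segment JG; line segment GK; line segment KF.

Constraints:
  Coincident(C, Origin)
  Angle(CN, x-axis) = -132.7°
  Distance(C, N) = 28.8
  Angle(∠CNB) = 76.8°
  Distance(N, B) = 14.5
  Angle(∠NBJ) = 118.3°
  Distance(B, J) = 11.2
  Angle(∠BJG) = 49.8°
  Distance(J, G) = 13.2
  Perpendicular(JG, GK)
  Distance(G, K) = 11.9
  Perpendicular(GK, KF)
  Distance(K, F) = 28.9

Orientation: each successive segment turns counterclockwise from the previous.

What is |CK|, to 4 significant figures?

32.66

C is at the origin; CN runs at -132.7° with length 28.8, so N = (-19.53, -21.17). ∠CNB = 76.8° gives NB at -29.50° from the x-axis; with |NB| = 14.5, B = (-6.911, -28.31). ∠NBJ = 118.3° gives BJ at 32.20° from the x-axis; with |BJ| = 11.2, J = (2.567, -22.34). ∠BJG = 49.8° gives JG at 162.4° from the x-axis; with |JG| = 13.2, G = (-10.02, -18.35). The perpendicularity gives GK at right angles to JG, so GK runs at -107.6°; with |GK| = 11.9, K = (-13.61, -29.69). Then |CK| = |K − C| = 32.66.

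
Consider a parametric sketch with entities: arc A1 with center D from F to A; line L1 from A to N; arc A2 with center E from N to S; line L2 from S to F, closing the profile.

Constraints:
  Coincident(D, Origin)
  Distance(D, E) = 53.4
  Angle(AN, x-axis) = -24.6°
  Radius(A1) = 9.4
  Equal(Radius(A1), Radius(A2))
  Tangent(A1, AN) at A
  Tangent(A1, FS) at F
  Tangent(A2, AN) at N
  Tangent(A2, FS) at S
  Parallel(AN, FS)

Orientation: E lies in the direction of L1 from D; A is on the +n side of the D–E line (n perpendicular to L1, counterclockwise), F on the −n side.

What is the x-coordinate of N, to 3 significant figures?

52.5

The slot axis is L1's direction at -24.6°, so u = (cos -24.6°, sin -24.6°) = (0.909, -0.416) and n = (−sin -24.6°, cos -24.6°) = (0.416, 0.909). D is at the origin and E lies 53.4 along u from D, so E = 53.4·u = (48.6, -22.2). Tangency of A1 to both parallel lines with radius 9.4 puts A and F at D ± 9.4·n: A = (3.91, 8.55), F = (-3.91, -8.55). Equal radii place N and S the same way about E: N = E + 9.4·n = (52.5, -13.7), S = E − 9.4·n = (44.6, -30.8). So N.x = 52.5.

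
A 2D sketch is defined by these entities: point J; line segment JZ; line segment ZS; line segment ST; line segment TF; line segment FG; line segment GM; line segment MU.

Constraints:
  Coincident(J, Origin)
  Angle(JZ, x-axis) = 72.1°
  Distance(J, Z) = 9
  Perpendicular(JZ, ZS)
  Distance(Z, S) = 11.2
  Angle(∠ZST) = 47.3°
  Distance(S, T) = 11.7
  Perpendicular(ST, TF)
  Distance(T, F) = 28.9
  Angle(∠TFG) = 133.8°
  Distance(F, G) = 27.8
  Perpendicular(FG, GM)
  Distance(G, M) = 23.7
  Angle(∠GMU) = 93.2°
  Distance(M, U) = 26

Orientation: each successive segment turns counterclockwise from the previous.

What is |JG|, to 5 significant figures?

51.253

J is at the origin; JZ runs at 72.1° with length 9.0, so Z = (2.7662, 8.5643). JZ is perpendicular to ZS, so ZS runs at 162.10°; with |ZS| = 11.2, S = (-7.8916, 12.007). ∠ZST = 47.3° gives ST at -65.200° from the x-axis; with |ST| = 11.7, T = (-2.9841, 1.3857). The perpendicularity gives TF at right angles to ST, so TF runs at 24.800°; with |TF| = 28.9, F = (23.251, 13.508). ∠TFG = 133.8° gives FG at 71.000° from the x-axis; with |FG| = 27.8, G = (32.302, 39.793). Then |JG| = |G − J| = 51.253.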